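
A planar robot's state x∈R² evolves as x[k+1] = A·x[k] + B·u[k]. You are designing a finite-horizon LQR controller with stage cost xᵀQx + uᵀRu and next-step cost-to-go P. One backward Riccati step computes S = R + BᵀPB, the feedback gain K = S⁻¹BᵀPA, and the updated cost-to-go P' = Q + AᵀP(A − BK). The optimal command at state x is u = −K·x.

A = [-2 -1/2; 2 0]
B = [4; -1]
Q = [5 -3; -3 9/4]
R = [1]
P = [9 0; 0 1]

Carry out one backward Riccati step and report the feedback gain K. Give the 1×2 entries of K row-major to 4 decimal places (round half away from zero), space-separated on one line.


-0.5068 -0.1233

BᵀP = [36.0000 -1.0000]
S = R + BᵀPB = [1] + [145.0000] = [146.0000]
BᵀPA = [-74.0000 -18.0000]
K = S⁻¹·BᵀPA = [-0.5068 -0.1233]
A−BK = [0.0274 -0.0068; 1.4932 -0.1233]
AᵀP(A−BK) = [2.4932 -0.1233; -0.1233 0.0308]
P' = Q + AᵀP(A−BK) = [7.4932 -3.1233; -3.1233 2.2808]
tr(P') = 9.7740


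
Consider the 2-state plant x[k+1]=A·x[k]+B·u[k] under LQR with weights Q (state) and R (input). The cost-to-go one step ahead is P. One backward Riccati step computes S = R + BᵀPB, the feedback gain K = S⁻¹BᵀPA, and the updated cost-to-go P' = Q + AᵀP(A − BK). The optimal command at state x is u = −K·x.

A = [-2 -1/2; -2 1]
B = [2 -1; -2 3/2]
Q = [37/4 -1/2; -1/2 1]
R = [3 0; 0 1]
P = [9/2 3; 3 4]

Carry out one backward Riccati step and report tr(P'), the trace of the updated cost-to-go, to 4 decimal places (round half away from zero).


BᵀP = [3.0000 -2.0000; 0.0000 3.0000]
S = R + BᵀPB = [3 0; 0 1] + [10.0000 -6.0000; -6.0000 4.5000] = [13.0000 -6.0000; -6.0000 5.5000]
BᵀPA = [-2.0000 -3.5000; -6.0000 3.0000]
K = S⁻¹·BᵀPA = [-1.3239 -0.0352; -2.5352 0.5070]
A−BK = [-1.8873 0.0775; -0.8451 0.1690]
AᵀP(A−BK) = [40.1408 -3.5282; -3.5282 0.4806]
P' = Q + AᵀP(A−BK) = [49.3908 -4.0282; -4.0282 1.4806]
tr(P') = 50.8715

50.8715


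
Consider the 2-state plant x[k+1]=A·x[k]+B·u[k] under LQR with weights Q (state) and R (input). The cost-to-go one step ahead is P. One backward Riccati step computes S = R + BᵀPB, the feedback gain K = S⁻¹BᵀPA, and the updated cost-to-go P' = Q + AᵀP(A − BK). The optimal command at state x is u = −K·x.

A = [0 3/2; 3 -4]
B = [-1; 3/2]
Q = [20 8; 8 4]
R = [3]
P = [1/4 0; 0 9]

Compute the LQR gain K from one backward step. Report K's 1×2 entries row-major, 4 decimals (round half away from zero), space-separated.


1.7234 -2.3138

BᵀP = [-0.2500 13.5000]
S = R + BᵀPB = [3] + [20.5000] = [23.5000]
BᵀPA = [40.5000 -54.3750]
K = S⁻¹·BᵀPA = [1.7234 -2.3138]
A−BK = [1.7234 -0.8138; 0.4149 -0.5293]
AᵀP(A−BK) = [11.2021 -14.2899; -14.2899 18.7480]
P' = Q + AᵀP(A−BK) = [31.2021 -6.2899; -6.2899 22.7480]
tr(P') = 53.9501


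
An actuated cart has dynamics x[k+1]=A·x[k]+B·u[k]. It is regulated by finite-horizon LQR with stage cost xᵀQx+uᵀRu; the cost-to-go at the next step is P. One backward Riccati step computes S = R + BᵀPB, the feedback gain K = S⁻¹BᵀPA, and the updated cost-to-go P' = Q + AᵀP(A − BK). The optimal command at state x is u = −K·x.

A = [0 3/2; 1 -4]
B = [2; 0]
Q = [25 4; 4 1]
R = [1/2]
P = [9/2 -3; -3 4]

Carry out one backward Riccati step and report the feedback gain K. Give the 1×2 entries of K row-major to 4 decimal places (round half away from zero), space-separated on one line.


-0.3243 2.0270

BᵀP = [9.0000 -6.0000]
S = R + BᵀPB = [1/2] + [18.0000] = [18.5000]
BᵀPA = [-6.0000 37.5000]
K = S⁻¹·BᵀPA = [-0.3243 2.0270]
A−BK = [0.6486 -2.5541; 1.0000 -4.0000]
AᵀP(A−BK) = [2.0541 -8.3378; -8.3378 34.1115]
P' = Q + AᵀP(A−BK) = [27.0541 -4.3378; -4.3378 35.1115]
tr(P') = 62.1655


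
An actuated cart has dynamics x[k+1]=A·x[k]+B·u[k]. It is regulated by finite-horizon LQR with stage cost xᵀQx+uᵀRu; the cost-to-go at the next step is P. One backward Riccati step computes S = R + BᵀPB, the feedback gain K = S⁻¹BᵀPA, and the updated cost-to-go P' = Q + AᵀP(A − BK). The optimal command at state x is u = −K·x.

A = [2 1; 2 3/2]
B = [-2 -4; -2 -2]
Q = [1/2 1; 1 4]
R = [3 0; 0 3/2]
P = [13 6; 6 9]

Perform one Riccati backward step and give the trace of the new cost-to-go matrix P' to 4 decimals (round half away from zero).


BᵀP = [-38.0000 -30.0000; -64.0000 -42.0000]
S = R + BᵀPB = [3 0; 0 3/2] + [136.0000 212.0000; 212.0000 340.0000] = [139.0000 212.0000; 212.0000 341.5000]
BᵀPA = [-136.0000 -83.0000; -212.0000 -127.0000]
K = S⁻¹·BᵀPA = [-0.5942 -0.5627; -0.2519 -0.0226]
A−BK = [-0.1961 -0.2157; 0.3078 0.3295]
AᵀP(A−BK) = [1.7825 1.6881; 1.6881 1.6796]
P' = Q + AᵀP(A−BK) = [2.2825 2.6881; 2.6881 5.6796]
tr(P') = 7.9621

7.9621


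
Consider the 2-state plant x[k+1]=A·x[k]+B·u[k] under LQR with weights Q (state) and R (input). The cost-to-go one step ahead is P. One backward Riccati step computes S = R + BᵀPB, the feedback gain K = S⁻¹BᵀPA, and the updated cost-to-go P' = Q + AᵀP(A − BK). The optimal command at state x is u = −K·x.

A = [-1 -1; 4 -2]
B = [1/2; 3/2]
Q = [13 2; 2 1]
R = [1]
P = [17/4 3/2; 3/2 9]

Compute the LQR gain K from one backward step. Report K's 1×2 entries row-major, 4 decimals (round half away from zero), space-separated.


2.1425 -1.3384

BᵀP = [4.3750 14.2500]
S = R + BᵀPB = [1] + [23.5625] = [24.5625]
BᵀPA = [52.6250 -32.8750]
K = S⁻¹·BᵀPA = [2.1425 -1.3384]
A−BK = [-2.0712 -0.3308; 0.7863 0.0076]
AᵀP(A−BK) = [23.5013 -0.3155; -0.3155 2.2494]
P' = Q + AᵀP(A−BK) = [36.5013 1.6845; 1.6845 3.2494]
tr(P') = 39.7506


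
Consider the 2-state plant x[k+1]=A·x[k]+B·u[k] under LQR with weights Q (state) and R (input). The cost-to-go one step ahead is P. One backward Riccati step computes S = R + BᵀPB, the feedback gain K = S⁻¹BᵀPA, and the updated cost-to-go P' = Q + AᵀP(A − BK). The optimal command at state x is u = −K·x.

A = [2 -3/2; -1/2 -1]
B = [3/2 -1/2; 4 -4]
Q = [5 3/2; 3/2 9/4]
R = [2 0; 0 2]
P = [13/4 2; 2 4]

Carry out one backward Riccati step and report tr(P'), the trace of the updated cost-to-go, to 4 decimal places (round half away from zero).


14.7286

BᵀP = [12.8750 19.0000; -9.6250 -17.0000]
S = R + BᵀPB = [2 0; 0 2] + [95.3125 -82.4375; -82.4375 72.8125] = [97.3125 -82.4375; -82.4375 74.8125]
BᵀPA = [16.2500 -38.3125; -10.7500 31.4375]
K = S⁻¹·BᵀPA = [0.6804 -0.5671; 0.6061 -0.2047]
A−BK = [1.2824 -0.7517; -0.7974 0.4497]
AᵀP(A−BK) = [5.4584 -3.2349; -3.2349 2.0201]
P' = Q + AᵀP(A−BK) = [10.4584 -1.7349; -1.7349 4.2701]
tr(P') = 14.7286


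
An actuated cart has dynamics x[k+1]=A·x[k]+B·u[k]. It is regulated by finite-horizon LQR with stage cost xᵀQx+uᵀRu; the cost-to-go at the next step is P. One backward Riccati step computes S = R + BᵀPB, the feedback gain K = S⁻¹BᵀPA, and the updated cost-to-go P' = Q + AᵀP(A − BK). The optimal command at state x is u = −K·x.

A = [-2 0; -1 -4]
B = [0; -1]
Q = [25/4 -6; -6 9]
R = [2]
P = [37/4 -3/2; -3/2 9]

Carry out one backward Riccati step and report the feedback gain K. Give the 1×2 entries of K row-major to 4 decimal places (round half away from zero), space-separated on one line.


BᵀP = [1.5000 -9.0000]
S = R + BᵀPB = [2] + [9.0000] = [11.0000]
BᵀPA = [6.0000 36.0000]
K = S⁻¹·BᵀPA = [0.5455 3.2727]
A−BK = [-2.0000 0.0000; -0.4545 -0.7273]
AᵀP(A−BK) = [36.7273 4.3636; 4.3636 26.1818]
P' = Q + AᵀP(A−BK) = [42.9773 -1.6364; -1.6364 35.1818]
tr(P') = 78.1591

0.5455 3.2727


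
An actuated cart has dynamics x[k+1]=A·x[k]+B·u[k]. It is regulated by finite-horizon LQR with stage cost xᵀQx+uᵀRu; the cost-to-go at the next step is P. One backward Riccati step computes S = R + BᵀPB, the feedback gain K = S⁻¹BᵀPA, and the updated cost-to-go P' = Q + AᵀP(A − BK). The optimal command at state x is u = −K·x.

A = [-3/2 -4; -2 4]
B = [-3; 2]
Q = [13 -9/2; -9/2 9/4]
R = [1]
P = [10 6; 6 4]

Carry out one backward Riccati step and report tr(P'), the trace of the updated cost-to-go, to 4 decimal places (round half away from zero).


29.3786

BᵀP = [-18.0000 -10.0000]
S = R + BᵀPB = [1] + [34.0000] = [35.0000]
BᵀPA = [47.0000 32.0000]
K = S⁻¹·BᵀPA = [1.3429 0.9143]
A−BK = [2.5286 -1.2571; -4.6857 2.1714]
AᵀP(A−BK) = [11.3857 -2.9714; -2.9714 2.7429]
P' = Q + AᵀP(A−BK) = [24.3857 -7.4714; -7.4714 4.9929]
tr(P') = 29.3786


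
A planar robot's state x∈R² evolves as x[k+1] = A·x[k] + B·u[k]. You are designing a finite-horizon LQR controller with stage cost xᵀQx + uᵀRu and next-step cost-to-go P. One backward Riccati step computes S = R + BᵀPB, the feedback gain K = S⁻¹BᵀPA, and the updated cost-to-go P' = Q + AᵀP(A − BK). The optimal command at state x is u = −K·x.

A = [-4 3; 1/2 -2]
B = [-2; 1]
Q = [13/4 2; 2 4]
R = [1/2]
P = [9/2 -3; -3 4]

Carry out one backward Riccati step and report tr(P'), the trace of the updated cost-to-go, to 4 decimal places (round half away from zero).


12.4312

BᵀP = [-12.0000 10.0000]
S = R + BᵀPB = [1/2] + [34.0000] = [34.5000]
BᵀPA = [53.0000 -56.0000]
K = S⁻¹·BᵀPA = [1.5362 -1.6232]
A−BK = [-0.9275 -0.2464; -1.0362 -0.3768]
AᵀP(A−BK) = [3.5797 -0.4710; -0.4710 1.6014]
P' = Q + AᵀP(A−BK) = [6.8297 1.5290; 1.5290 5.6014]
tr(P') = 12.4312


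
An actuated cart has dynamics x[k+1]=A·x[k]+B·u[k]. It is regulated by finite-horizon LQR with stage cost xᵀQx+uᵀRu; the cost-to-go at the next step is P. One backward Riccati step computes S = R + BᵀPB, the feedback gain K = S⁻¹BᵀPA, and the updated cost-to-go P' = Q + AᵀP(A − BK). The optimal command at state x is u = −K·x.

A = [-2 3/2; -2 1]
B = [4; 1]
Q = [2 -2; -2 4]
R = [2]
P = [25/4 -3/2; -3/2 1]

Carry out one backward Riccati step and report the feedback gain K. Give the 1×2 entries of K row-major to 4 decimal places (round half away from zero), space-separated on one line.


BᵀP = [23.5000 -5.0000]
S = R + BᵀPB = [2] + [89.0000] = [91.0000]
BᵀPA = [-37.0000 30.2500]
K = S⁻¹·BᵀPA = [-0.4066 0.3324]
A−BK = [-0.3736 0.1703; -1.5934 0.6676]
AᵀP(A−BK) = [1.9560 -0.9505; -0.9505 0.5069]
P' = Q + AᵀP(A−BK) = [3.9560 -2.9505; -2.9505 4.5069]
tr(P') = 8.4629

-0.4066 0.3324


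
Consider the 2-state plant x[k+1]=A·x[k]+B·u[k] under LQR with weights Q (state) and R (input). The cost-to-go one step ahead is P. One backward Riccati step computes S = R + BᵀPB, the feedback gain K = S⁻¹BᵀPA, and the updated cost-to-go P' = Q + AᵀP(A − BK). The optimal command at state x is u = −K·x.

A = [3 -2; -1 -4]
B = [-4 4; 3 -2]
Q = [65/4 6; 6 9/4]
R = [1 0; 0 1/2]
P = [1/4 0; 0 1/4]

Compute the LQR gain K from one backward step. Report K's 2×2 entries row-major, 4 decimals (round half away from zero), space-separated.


-0.1429 -0.5714 0.4935 -0.5714

BᵀP = [-1.0000 0.7500; 1.0000 -0.5000]
S = R + BᵀPB = [1 0; 0 1/2] + [6.2500 -5.5000; -5.5000 5.0000] = [7.2500 -5.5000; -5.5000 5.5000]
BᵀPA = [-3.7500 -1.0000; 3.5000 0.0000]
K = S⁻¹·BᵀPA = [-0.1429 -0.5714; 0.4935 -0.5714]
A−BK = [0.4545 -2.0000; 0.4156 -3.4286]
AᵀP(A−BK) = [0.2370 -0.6429; -0.6429 4.4286]
P' = Q + AᵀP(A−BK) = [16.4870 5.3571; 5.3571 6.6786]
tr(P') = 23.1656


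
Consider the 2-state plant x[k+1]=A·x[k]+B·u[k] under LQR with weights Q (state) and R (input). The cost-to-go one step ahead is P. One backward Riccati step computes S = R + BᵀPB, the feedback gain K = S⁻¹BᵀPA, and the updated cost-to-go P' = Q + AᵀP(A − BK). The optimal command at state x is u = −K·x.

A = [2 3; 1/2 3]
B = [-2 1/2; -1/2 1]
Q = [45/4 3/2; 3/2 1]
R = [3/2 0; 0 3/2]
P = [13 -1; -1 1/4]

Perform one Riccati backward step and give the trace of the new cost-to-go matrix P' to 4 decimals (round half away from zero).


BᵀP = [-25.5000 1.8750; 5.5000 -0.2500]
S = R + BᵀPB = [3/2 0; 0 3/2] + [50.0625 -10.8750; -10.8750 2.5000] = [51.5625 -10.8750; -10.8750 4.0000]
BᵀPA = [-50.0625 -70.8750; 10.8750 15.7500]
K = S⁻¹·BᵀPA = [-0.9318 -1.2754; 0.1854 0.4699]
A−BK = [0.0437 0.2142; -0.1513 1.8924]
AᵀP(A−BK) = [1.3977 1.9132; 1.9132 3.4523]
P' = Q + AᵀP(A−BK) = [12.6477 3.4132; 3.4132 4.4523]
tr(P') = 17.1000

17.1000


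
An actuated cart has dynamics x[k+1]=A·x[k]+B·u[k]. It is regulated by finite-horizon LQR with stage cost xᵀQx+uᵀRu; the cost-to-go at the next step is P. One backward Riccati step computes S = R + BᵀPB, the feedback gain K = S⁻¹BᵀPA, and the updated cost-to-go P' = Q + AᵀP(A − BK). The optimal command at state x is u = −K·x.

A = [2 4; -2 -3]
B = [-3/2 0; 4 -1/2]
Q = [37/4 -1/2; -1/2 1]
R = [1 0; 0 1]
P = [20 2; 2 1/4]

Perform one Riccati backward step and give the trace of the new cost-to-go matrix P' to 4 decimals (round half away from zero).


29.0857

BᵀP = [-22.0000 -2.0000; -1.0000 -0.1250]
S = R + BᵀPB = [1 0; 0 1] + [25.0000 1.0000; 1.0000 0.0625] = [26.0000 1.0000; 1.0000 1.0625]
BᵀPA = [-40.0000 -82.0000; -1.7500 -3.6250]
K = S⁻¹·BᵀPA = [-1.5305 -3.1362; -0.2066 -0.4601]
A−BK = [-0.2958 -0.7042; 4.0188 9.3146]
AᵀP(A−BK) = [3.4178 7.2488; 7.2488 15.4178]
P' = Q + AᵀP(A−BK) = [12.6678 6.7488; 6.7488 16.4178]
tr(P') = 29.0857


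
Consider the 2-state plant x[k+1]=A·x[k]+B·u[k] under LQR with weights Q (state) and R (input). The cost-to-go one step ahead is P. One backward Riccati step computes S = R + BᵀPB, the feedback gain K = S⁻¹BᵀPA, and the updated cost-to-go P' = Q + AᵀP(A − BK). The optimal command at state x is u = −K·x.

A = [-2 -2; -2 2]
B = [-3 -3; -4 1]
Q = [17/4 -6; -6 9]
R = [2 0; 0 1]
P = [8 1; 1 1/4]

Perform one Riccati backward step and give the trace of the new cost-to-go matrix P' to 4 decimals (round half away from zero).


14.3207

BᵀP = [-28.0000 -4.0000; -23.0000 -2.7500]
S = R + BᵀPB = [2 0; 0 1] + [100.0000 80.0000; 80.0000 66.2500] = [102.0000 80.0000; 80.0000 67.2500]
BᵀPA = [64.0000 48.0000; 51.5000 40.5000]
K = S⁻¹·BᵀPA = [0.4004 -0.0261; 0.2894 0.6333]
A−BK = [0.0696 -0.1785; -0.6877 1.2622]
AᵀP(A−BK) = [0.4657 0.0566; 0.0566 0.6050]
P' = Q + AᵀP(A−BK) = [4.7157 -5.9434; -5.9434 9.6050]
tr(P') = 14.3207


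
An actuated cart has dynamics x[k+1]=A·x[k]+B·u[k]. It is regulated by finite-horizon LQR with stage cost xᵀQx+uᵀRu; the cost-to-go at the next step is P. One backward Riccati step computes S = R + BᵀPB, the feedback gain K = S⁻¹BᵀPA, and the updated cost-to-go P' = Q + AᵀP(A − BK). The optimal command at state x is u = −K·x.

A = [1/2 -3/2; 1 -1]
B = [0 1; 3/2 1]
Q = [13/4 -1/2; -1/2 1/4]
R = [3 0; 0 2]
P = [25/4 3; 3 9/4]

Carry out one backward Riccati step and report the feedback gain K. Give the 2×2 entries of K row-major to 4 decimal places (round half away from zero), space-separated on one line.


BᵀP = [4.5000 3.3750; 9.2500 5.2500]
S = R + BᵀPB = [3 0; 0 2] + [5.0625 7.8750; 7.8750 14.5000] = [8.0625 7.8750; 7.8750 16.5000]
BᵀPA = [5.6250 -10.1250; 9.8750 -19.1250]
K = S⁻¹·BᵀPA = [0.2119 -0.2317; 0.4974 -1.0485]
A−BK = [0.0026 -0.4515; 0.1848 0.3960]
AᵀP(A−BK) = [0.7092 -1.2802; -1.2802 2.9139]
P' = Q + AᵀP(A−BK) = [3.9592 -1.7802; -1.7802 3.1639]
tr(P') = 7.1231

0.2119 -0.2317 0.4974 -1.0485


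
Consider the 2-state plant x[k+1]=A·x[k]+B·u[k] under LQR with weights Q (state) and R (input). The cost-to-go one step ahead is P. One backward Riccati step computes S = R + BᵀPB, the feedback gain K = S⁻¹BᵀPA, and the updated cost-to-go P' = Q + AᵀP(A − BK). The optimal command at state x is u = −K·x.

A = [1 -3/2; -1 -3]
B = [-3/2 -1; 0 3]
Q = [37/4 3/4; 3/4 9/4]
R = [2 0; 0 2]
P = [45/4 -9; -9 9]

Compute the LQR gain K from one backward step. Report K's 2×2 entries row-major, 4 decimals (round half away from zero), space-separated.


BᵀP = [-16.8750 13.5000; -38.2500 36.0000]
S = R + BᵀPB = [2 0; 0 2] + [25.3125 57.3750; 57.3750 146.2500] = [27.3125 57.3750; 57.3750 148.2500]
BᵀPA = [-30.3750 -15.1875; -74.2500 -50.6250]
K = S⁻¹·BᵀPA = [-0.3209 0.8625; -0.3766 -0.6753]
A−BK = [0.1420 -0.8816; 0.1299 -0.9742]
AᵀP(A−BK) = [0.5364 -0.3165; -0.3165 4.2255]
P' = Q + AᵀP(A−BK) = [9.7864 0.4335; 0.4335 6.4755]
tr(P') = 16.2619

-0.3209 0.8625 -0.3766 -0.6753


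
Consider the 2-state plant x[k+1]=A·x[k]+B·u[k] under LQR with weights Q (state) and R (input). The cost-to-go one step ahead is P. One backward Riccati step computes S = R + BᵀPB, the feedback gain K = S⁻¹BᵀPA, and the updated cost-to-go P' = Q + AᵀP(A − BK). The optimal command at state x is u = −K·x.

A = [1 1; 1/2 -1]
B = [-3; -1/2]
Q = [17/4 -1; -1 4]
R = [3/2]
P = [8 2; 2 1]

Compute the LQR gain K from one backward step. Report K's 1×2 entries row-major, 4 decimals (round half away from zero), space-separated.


-0.3542 -0.2320

BᵀP = [-25.0000 -6.5000]
S = R + BᵀPB = [3/2] + [78.2500] = [79.7500]
BᵀPA = [-28.2500 -18.5000]
K = S⁻¹·BᵀPA = [-0.3542 -0.2320]
A−BK = [-0.0627 0.3041; 0.3229 -1.1160]
AᵀP(A−BK) = [0.2429 -0.0533; -0.0533 0.7085]
P' = Q + AᵀP(A−BK) = [4.4929 -1.0533; -1.0533 4.7085]
tr(P') = 9.2014


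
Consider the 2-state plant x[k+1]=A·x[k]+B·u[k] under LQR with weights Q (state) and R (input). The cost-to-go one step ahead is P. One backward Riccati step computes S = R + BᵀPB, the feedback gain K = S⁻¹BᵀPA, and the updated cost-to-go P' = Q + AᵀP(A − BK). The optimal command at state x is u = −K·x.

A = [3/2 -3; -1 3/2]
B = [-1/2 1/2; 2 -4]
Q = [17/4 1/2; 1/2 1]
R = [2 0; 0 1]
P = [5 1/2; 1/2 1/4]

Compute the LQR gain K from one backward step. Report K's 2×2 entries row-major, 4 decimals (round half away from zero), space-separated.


BᵀP = [-1.5000 0.2500; 0.5000 -0.7500]
S = R + BᵀPB = [2 0; 0 1] + [1.2500 -1.7500; -1.7500 3.2500] = [3.2500 -1.7500; -1.7500 4.2500]
BᵀPA = [-2.5000 4.8750; 1.5000 -2.6250]
K = S⁻¹·BᵀPA = [-0.7442 1.5000; 0.0465 0.0000]
A−BK = [1.1047 -2.2500; 0.6744 -1.5000]
AᵀP(A−BK) = [8.0698 -16.5000; -16.5000 33.7500]
P' = Q + AᵀP(A−BK) = [12.3198 -16.0000; -16.0000 34.7500]
tr(P') = 47.0698

-0.7442 1.5000 0.0465 0.0000


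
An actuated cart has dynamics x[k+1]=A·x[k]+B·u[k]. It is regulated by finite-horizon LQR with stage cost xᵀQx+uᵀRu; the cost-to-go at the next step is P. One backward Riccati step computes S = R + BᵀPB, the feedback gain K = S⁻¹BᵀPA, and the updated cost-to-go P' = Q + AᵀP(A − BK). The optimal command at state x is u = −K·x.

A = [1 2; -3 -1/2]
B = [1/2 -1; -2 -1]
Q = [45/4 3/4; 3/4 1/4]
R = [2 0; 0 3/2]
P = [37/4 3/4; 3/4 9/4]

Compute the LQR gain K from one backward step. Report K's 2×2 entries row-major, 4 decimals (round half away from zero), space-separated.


1.3257 0.8165 -0.1604 -1.3322

BᵀP = [3.1250 -4.1250; -10.0000 -3.0000]
S = R + BᵀPB = [2 0; 0 3/2] + [9.8125 1.0000; 1.0000 13.0000] = [11.8125 1.0000; 1.0000 14.5000]
BᵀPA = [15.5000 8.3125; -1.0000 -18.5000]
K = S⁻¹·BᵀPA = [1.3257 0.8165; -0.1604 -1.3322]
A−BK = [0.1767 0.2596; -0.5089 -0.1992]
AᵀP(A−BK) = [4.2905 3.0124; 3.0124 4.6303]
P' = Q + AᵀP(A−BK) = [15.5405 3.7624; 3.7624 4.8803]
tr(P') = 20.4209


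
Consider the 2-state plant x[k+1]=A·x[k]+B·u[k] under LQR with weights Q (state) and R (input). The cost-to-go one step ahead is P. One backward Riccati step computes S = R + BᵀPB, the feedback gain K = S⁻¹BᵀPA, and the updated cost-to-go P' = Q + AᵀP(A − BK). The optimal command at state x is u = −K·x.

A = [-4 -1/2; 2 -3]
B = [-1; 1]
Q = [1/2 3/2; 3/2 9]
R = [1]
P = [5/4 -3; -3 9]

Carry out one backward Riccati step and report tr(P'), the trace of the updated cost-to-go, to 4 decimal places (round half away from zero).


21.8406

BᵀP = [-4.2500 12.0000]
S = R + BᵀPB = [1] + [16.2500] = [17.2500]
BᵀPA = [41.0000 -33.8750]
K = S⁻¹·BᵀPA = [2.3768 -1.9638]
A−BK = [-1.6232 -2.4638; -0.3768 -1.0362]
AᵀP(A−BK) = [6.5507 -3.9855; -3.9855 5.7899]
P' = Q + AᵀP(A−BK) = [7.0507 -2.4855; -2.4855 14.7899]
tr(P') = 21.8406


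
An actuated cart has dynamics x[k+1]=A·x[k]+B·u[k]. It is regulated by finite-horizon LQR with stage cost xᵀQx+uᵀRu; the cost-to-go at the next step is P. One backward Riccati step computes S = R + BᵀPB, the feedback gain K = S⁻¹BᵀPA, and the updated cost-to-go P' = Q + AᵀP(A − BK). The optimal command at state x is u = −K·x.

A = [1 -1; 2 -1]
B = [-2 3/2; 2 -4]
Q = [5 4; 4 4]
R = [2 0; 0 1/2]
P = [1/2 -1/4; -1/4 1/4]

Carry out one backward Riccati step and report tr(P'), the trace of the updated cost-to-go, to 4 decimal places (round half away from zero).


BᵀP = [-1.5000 1.0000; 1.7500 -1.3750]
S = R + BᵀPB = [2 0; 0 1/2] + [5.0000 -6.2500; -6.2500 8.1250] = [7.0000 -6.2500; -6.2500 8.6250]
BᵀPA = [0.5000 0.5000; -1.0000 -0.3750]
K = S⁻¹·BᵀPA = [-0.0909 0.0924; -0.1818 0.0235]
A−BK = [1.0909 -0.8504; 1.4545 -1.0909]
AᵀP(A−BK) = [0.3636 -0.2727; -0.2727 0.2126]
P' = Q + AᵀP(A−BK) = [5.3636 3.7273; 3.7273 4.2126]
tr(P') = 9.5762

9.5762


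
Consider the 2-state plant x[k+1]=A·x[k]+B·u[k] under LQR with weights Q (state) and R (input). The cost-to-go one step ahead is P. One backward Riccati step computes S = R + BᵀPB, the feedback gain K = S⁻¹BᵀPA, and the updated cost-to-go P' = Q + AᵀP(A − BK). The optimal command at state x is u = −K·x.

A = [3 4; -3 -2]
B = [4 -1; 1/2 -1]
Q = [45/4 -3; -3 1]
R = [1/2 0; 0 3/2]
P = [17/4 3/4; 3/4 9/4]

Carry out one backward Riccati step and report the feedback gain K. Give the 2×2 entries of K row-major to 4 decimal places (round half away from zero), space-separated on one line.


BᵀP = [17.3750 4.1250; -5.0000 -3.0000]
S = R + BᵀPB = [1/2 0; 0 3/2] + [71.5625 -21.5000; -21.5000 8.0000] = [72.0625 -21.5000; -21.5000 9.5000]
BᵀPA = [39.7500 61.2500; -6.0000 -14.0000]
K = S⁻¹·BᵀPA = [1.1182 1.2632; 1.8991 1.3852]
A−BK = [0.4263 0.3323; -1.6600 -1.2464]
AᵀP(A−BK) = [11.9460 9.0974; 9.0974 7.0195]
P' = Q + AᵀP(A−BK) = [23.1960 6.0974; 6.0974 8.0195]
tr(P') = 31.2156

1.1182 1.2632 1.8991 1.3852


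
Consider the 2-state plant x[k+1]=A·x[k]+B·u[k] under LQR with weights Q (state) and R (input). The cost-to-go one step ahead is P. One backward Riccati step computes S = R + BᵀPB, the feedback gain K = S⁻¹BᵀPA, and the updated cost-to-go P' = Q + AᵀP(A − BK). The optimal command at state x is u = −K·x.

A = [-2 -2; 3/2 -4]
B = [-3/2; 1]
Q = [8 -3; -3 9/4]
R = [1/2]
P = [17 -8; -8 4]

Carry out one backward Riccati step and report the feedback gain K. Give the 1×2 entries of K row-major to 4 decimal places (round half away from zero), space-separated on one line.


1.3633 0.0449

BᵀP = [-33.5000 16.0000]
S = R + BᵀPB = [1/2] + [66.2500] = [66.7500]
BᵀPA = [91.0000 3.0000]
K = S⁻¹·BᵀPA = [1.3633 0.0449]
A−BK = [0.0449 -1.9326; 0.1367 -4.0449]
AᵀP(A−BK) = [0.9401 -0.0899; -0.0899 3.8652]
P' = Q + AᵀP(A−BK) = [8.9401 -3.0899; -3.0899 6.1152]
tr(P') = 15.0552


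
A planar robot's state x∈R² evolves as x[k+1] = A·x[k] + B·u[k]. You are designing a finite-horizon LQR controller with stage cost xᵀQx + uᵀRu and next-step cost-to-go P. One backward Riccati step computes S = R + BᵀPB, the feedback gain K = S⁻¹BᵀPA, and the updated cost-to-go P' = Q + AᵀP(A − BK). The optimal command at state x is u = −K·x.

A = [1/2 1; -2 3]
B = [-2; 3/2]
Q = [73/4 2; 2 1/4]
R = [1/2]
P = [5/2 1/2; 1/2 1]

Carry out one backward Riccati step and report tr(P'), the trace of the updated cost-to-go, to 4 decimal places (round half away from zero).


34.8478

BᵀP = [-4.2500 0.5000]
S = R + BᵀPB = [1/2] + [9.2500] = [9.7500]
BᵀPA = [-3.1250 -2.7500]
K = S⁻¹·BᵀPA = [-0.3205 -0.2821]
A−BK = [-0.1410 0.4359; -1.5192 3.4231]
AᵀP(A−BK) = [2.6234 -5.8814; -5.8814 13.7244]
P' = Q + AᵀP(A−BK) = [20.8734 -3.8814; -3.8814 13.9744]
tr(P') = 34.8478


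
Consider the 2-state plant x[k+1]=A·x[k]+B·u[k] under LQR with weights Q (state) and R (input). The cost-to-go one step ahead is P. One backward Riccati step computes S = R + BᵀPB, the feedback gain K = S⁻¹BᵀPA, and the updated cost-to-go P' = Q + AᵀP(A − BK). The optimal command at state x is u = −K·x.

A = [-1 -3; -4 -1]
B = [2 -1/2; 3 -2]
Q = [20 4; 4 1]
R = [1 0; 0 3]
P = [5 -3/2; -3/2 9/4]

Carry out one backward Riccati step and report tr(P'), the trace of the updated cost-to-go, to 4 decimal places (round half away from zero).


BᵀP = [5.5000 3.7500; 0.5000 -3.7500]
S = R + BᵀPB = [1 0; 0 3] + [22.2500 -10.2500; -10.2500 7.2500] = [23.2500 -10.2500; -10.2500 10.2500]
BᵀPA = [-20.5000 -20.2500; 14.5000 2.2500]
K = S⁻¹·BᵀPA = [-0.4615 -1.3846; 0.9531 -1.1651]
A−BK = [0.3996 -0.8133; -0.7092 0.8236]
AᵀP(A−BK) = [5.7186 -6.9906; -6.9906 12.8330]
P' = Q + AᵀP(A−BK) = [25.7186 -2.9906; -2.9906 13.8330]
tr(P') = 39.5516

39.5516


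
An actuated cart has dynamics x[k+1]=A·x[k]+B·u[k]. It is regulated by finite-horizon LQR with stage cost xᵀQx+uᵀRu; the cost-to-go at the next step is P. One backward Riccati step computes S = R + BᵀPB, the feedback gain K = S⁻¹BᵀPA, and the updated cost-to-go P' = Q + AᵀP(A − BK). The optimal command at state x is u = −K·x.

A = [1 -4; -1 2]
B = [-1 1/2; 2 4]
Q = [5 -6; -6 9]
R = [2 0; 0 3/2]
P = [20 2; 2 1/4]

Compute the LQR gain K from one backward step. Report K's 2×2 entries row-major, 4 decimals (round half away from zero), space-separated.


BᵀP = [-16.0000 -1.5000; 18.0000 2.0000]
S = R + BᵀPB = [2 0; 0 3/2] + [13.0000 -14.0000; -14.0000 17.0000] = [15.0000 -14.0000; -14.0000 18.5000]
BᵀPA = [-14.5000 61.0000; 16.0000 -68.0000]
K = S⁻¹·BᵀPA = [-0.5429 2.1656; 0.4540 -2.0368]
A−BK = [0.2301 -0.8160; -1.7301 5.8160]
AᵀP(A−BK) = [1.1135 -4.5092; -4.5092 18.3926]
P' = Q + AᵀP(A−BK) = [6.1135 -10.5092; -10.5092 27.3926]
tr(P') = 33.5061

-0.5429 2.1656 0.4540 -2.0368


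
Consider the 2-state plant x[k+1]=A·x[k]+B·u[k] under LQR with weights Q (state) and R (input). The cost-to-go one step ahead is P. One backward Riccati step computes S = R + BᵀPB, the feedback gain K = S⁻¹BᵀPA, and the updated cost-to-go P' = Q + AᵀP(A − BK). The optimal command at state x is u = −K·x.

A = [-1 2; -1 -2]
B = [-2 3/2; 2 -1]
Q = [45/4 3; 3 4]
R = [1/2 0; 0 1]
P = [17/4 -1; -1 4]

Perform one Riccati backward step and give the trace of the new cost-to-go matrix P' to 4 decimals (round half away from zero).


BᵀP = [-10.5000 10.0000; 7.3750 -5.5000]
S = R + BᵀPB = [1/2 0; 0 1] + [41.0000 -25.7500; -25.7500 16.5625] = [41.5000 -25.7500; -25.7500 17.5625]
BᵀPA = [0.5000 -41.0000; -1.8750 25.7500]
K = S⁻¹·BᵀPA = [-0.6005 -0.8665; -0.9872 0.1957]
A−BK = [-0.7202 -0.0266; -0.7862 -0.0713]
AᵀP(A−BK) = [4.6993 0.3002; 0.3002 0.4333]
P' = Q + AᵀP(A−BK) = [15.9493 3.3002; 3.3002 4.4333]
tr(P') = 20.3825

20.3825


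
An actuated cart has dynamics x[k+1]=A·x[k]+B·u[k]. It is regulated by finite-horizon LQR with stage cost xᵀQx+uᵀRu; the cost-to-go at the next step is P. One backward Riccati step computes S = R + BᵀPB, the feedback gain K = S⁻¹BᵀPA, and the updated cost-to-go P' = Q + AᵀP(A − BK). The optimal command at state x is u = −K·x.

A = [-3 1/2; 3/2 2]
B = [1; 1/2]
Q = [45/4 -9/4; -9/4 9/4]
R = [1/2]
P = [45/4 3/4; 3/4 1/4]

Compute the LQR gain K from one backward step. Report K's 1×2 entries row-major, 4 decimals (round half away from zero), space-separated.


BᵀP = [11.6250 0.8750]
S = R + BᵀPB = [1/2] + [12.0625] = [12.5625]
BᵀPA = [-33.5625 7.5625]
K = S⁻¹·BᵀPA = [-2.6716 0.6020]
A−BK = [-0.3284 -0.1020; 2.8358 1.6990]
AᵀP(A−BK) = [5.3955 0.1418; 0.1418 0.7600]
P' = Q + AᵀP(A−BK) = [16.6455 -2.1082; -2.1082 3.0100]
tr(P') = 19.6555

-2.6716 0.6020


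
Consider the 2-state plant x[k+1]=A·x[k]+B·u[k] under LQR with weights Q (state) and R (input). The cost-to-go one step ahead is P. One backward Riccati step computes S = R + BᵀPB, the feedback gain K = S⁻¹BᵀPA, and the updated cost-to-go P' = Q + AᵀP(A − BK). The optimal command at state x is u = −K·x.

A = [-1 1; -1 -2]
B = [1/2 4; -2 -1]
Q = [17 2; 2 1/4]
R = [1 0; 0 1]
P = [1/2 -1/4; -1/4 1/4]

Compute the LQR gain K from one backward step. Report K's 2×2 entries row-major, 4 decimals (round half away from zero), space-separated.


0.1354 0.3222 -0.1325 0.3184

BᵀP = [0.7500 -0.6250; 2.2500 -1.2500]
S = R + BᵀPB = [1 0; 0 1] + [1.6250 3.6250; 3.6250 10.2500] = [2.6250 3.6250; 3.6250 11.2500]
BᵀPA = [-0.1250 2.0000; -1.0000 4.7500]
K = S⁻¹·BᵀPA = [0.1354 0.3222; -0.1325 0.3184]
A−BK = [-0.5377 -0.4347; -0.8618 -1.0372]
AᵀP(A−BK) = [0.1344 0.1087; 0.1087 0.3432]
P' = Q + AᵀP(A−BK) = [17.1344 2.1087; 2.1087 0.5932]
tr(P') = 17.7276


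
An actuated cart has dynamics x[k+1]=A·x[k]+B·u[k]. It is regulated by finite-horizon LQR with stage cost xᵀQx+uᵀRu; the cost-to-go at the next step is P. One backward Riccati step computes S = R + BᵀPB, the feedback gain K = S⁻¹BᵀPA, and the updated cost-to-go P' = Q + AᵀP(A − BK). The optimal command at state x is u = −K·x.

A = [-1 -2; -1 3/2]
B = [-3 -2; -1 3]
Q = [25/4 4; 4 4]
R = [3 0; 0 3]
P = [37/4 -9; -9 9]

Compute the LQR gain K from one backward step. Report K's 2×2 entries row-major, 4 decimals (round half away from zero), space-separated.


BᵀP = [-18.7500 18.0000; -45.5000 45.0000]
S = R + BᵀPB = [3 0; 0 3] + [38.2500 91.5000; 91.5000 226.0000] = [41.2500 91.5000; 91.5000 229.0000]
BᵀPA = [0.7500 64.5000; 0.5000 158.5000]
K = S⁻¹·BᵀPA = [0.1173 0.2493; -0.0447 0.5925]
A−BK = [-0.7374 -0.0670; -0.7486 -0.0283]
AᵀP(A−BK) = [0.1844 0.0168; 0.0168 1.2544]
P' = Q + AᵀP(A−BK) = [6.4344 4.0168; 4.0168 5.2544]
tr(P') = 11.6887

0.1173 0.2493 -0.0447 0.5925


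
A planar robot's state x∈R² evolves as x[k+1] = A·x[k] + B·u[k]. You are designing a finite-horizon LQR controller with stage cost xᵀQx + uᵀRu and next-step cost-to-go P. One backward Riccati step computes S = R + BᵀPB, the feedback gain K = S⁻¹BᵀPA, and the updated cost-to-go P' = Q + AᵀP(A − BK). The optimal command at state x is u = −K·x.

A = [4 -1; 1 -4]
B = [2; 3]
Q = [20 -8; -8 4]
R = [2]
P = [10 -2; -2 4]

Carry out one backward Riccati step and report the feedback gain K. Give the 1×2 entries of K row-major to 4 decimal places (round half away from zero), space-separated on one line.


BᵀP = [14.0000 8.0000]
S = R + BᵀPB = [2] + [52.0000] = [54.0000]
BᵀPA = [64.0000 -46.0000]
K = S⁻¹·BᵀPA = [1.1852 -0.8519]
A−BK = [1.6296 0.7037; -2.5556 -1.4444]
AᵀP(A−BK) = [72.1481 32.5185; 32.5185 18.8148]
P' = Q + AᵀP(A−BK) = [92.1481 24.5185; 24.5185 22.8148]
tr(P') = 114.9630

1.1852 -0.8519


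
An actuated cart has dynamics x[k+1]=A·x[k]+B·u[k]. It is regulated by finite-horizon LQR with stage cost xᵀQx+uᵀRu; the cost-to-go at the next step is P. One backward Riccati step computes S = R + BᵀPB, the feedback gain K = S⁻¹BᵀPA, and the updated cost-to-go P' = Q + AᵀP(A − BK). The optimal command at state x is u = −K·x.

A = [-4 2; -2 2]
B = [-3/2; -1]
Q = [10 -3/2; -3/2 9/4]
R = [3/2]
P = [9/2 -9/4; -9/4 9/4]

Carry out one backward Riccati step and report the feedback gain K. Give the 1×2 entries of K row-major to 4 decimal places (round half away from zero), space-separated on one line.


BᵀP = [-4.5000 1.1250]
S = R + BᵀPB = [3/2] + [5.6250] = [7.1250]
BᵀPA = [15.7500 -6.7500]
K = S⁻¹·BᵀPA = [2.2105 -0.9474]
A−BK = [-0.6842 0.5789; 0.2105 1.0526]
AᵀP(A−BK) = [10.1842 -3.0789; -3.0789 2.6053]
P' = Q + AᵀP(A−BK) = [20.1842 -4.5789; -4.5789 4.8553]
tr(P') = 25.0395

2.2105 -0.9474


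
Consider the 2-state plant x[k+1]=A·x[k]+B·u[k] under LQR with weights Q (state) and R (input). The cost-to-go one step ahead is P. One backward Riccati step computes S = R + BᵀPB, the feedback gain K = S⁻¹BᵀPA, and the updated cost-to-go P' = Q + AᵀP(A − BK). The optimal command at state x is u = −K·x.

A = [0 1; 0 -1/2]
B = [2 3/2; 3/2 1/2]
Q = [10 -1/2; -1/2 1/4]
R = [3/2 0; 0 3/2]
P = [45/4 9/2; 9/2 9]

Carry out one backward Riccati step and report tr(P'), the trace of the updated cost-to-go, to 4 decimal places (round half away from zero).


13.2924

BᵀP = [29.2500 22.5000; 19.1250 11.2500]
S = R + BᵀPB = [3/2 0; 0 3/2] + [92.2500 55.1250; 55.1250 34.3125] = [93.7500 55.1250; 55.1250 35.8125]
BᵀPA = [0.0000 18.0000; 0.0000 13.5000]
K = S⁻¹·BᵀPA = [0.0000 -0.3124; 0.0000 0.8579]
A−BK = [0.0000 0.3380; 0.0000 -0.4603]
AᵀP(A−BK) = [0.0000 0.0000; 0.0000 3.0424]
P' = Q + AᵀP(A−BK) = [10.0000 -0.5000; -0.5000 3.2924]
tr(P') = 13.2924


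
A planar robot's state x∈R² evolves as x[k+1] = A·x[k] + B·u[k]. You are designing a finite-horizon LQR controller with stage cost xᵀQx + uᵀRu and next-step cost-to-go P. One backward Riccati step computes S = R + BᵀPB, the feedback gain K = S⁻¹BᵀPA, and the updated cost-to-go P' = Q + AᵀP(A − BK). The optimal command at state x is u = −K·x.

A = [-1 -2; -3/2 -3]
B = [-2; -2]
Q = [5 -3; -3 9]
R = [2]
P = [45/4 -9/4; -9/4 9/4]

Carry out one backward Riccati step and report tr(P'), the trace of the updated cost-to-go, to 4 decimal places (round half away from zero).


BᵀP = [-18.0000 0.0000]
S = R + BᵀPB = [2] + [36.0000] = [38.0000]
BᵀPA = [18.0000 36.0000]
K = S⁻¹·BᵀPA = [0.4737 0.9474]
A−BK = [-0.0526 -0.1053; -0.5526 -1.1053]
AᵀP(A−BK) = [1.0362 2.0724; 2.0724 4.1447]
P' = Q + AᵀP(A−BK) = [6.0362 -0.9276; -0.9276 13.1447]
tr(P') = 19.1809

19.1809


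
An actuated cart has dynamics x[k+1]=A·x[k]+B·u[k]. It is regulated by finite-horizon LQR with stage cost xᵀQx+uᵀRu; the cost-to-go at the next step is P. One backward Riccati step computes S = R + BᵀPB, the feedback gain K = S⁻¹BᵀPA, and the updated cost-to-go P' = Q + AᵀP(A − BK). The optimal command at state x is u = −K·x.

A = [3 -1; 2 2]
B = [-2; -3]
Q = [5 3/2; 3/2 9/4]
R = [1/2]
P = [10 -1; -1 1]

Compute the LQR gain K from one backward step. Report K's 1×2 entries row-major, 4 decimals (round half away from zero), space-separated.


BᵀP = [-17.0000 -1.0000]
S = R + BᵀPB = [1/2] + [37.0000] = [37.5000]
BᵀPA = [-53.0000 15.0000]
K = S⁻¹·BᵀPA = [-1.4133 0.4000]
A−BK = [0.1733 -0.2000; -2.2400 3.2000]
AᵀP(A−BK) = [7.0933 -8.8000; -8.8000 12.0000]
P' = Q + AᵀP(A−BK) = [12.0933 -7.3000; -7.3000 14.2500]
tr(P') = 26.3433

-1.4133 0.4000


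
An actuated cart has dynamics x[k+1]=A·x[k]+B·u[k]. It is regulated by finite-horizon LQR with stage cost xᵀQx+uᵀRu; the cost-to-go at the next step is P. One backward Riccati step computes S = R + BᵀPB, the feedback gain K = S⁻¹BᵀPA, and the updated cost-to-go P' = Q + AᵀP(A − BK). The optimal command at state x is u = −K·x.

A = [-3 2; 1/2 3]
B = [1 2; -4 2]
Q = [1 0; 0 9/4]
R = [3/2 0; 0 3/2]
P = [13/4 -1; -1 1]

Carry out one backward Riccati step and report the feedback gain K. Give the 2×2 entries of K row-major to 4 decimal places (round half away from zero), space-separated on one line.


BᵀP = [7.2500 -5.0000; 4.5000 0.0000]
S = R + BᵀPB = [3/2 0; 0 3/2] + [27.2500 4.5000; 4.5000 9.0000] = [28.7500 4.5000; 4.5000 10.5000]
BᵀPA = [-24.2500 -0.5000; -13.5000 9.0000]
K = S⁻¹·BᵀPA = [-0.6884 -0.1625; -0.9907 0.9268]
A−BK = [-0.3302 0.3089; -0.2723 0.4967]
AᵀP(A−BK) = [2.4318 -1.4281; -1.4281 1.5779]
P' = Q + AᵀP(A−BK) = [3.4318 -1.4281; -1.4281 3.8279]
tr(P') = 7.2597

-0.6884 -0.1625 -0.9907 0.9268


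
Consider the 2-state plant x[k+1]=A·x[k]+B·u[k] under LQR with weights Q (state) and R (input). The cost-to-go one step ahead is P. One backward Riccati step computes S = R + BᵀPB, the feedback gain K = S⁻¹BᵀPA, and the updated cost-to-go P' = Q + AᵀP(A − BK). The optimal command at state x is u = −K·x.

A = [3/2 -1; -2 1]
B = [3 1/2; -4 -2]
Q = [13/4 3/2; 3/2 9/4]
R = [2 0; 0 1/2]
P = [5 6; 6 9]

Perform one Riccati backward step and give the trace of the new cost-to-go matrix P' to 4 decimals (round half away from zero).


BᵀP = [-9.0000 -18.0000; -9.5000 -15.0000]
S = R + BᵀPB = [2 0; 0 1/2] + [45.0000 31.5000; 31.5000 25.2500] = [47.0000 31.5000; 31.5000 25.7500]
BᵀPA = [22.5000 -9.0000; 15.7500 -5.5000]
K = S⁻¹·BᵀPA = [0.3819 -0.2683; 0.1445 0.1147]
A−BK = [0.2821 -0.2523; -0.1835 0.1560]
AᵀP(A−BK) = [0.3819 -0.2683; -0.2683 0.2156]
P' = Q + AᵀP(A−BK) = [3.6319 1.2317; 1.2317 2.4656]
tr(P') = 6.0975

6.0975


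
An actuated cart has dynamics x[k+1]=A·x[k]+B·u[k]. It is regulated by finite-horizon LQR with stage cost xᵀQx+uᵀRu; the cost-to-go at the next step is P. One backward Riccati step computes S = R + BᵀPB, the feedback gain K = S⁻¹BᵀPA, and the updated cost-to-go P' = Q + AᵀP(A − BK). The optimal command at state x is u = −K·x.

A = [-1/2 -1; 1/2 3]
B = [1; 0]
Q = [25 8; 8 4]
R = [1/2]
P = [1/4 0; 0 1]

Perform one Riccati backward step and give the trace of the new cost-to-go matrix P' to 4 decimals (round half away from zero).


BᵀP = [0.2500 0.0000]
S = R + BᵀPB = [1/2] + [0.2500] = [0.7500]
BᵀPA = [-0.1250 -0.2500]
K = S⁻¹·BᵀPA = [-0.1667 -0.3333]
A−BK = [-0.3333 -0.6667; 0.5000 3.0000]
AᵀP(A−BK) = [0.2917 1.5833; 1.5833 9.1667]
P' = Q + AᵀP(A−BK) = [25.2917 9.5833; 9.5833 13.1667]
tr(P') = 38.4583

38.4583


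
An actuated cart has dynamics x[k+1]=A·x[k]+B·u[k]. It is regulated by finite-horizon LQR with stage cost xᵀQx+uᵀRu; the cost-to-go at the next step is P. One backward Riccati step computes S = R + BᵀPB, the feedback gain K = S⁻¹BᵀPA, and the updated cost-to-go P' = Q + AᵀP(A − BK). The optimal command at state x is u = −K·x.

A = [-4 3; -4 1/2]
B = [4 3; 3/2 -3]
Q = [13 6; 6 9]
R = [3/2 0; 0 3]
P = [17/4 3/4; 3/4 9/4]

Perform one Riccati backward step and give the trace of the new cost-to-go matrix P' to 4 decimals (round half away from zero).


BᵀP = [18.1250 6.3750; 10.5000 -4.5000]
S = R + BᵀPB = [3/2 0; 0 3] + [82.0625 35.2500; 35.2500 45.0000] = [83.5625 35.2500; 35.2500 48.0000]
BᵀPA = [-98.0000 57.5625; -24.0000 29.2500]
K = S⁻¹·BᵀPA = [-1.3936 0.6256; 0.5234 0.1499]
A−BK = [0.0041 0.0477; -0.3395 0.0114]
AᵀP(A−BK) = [3.9921 -1.0923; -1.0923 0.6653]
P' = Q + AᵀP(A−BK) = [16.9921 4.9077; 4.9077 9.6653]
tr(P') = 26.6575

26.6575


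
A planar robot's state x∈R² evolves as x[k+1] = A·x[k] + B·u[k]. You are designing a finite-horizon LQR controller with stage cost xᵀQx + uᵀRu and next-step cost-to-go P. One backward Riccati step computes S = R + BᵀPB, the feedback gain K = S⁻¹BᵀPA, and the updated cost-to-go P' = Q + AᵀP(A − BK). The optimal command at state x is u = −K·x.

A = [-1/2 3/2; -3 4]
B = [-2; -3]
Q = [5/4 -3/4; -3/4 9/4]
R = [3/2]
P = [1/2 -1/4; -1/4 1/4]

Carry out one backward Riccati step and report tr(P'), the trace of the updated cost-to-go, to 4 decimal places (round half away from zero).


6.2841

BᵀP = [-0.2500 -0.2500]
S = R + BᵀPB = [3/2] + [1.2500] = [2.7500]
BᵀPA = [0.8750 -1.3750]
K = S⁻¹·BᵀPA = [0.3182 -0.5000]
A−BK = [0.1364 0.5000; -2.0455 2.5000]
AᵀP(A−BK) = [1.3466 -1.3125; -1.3125 1.4375]
P' = Q + AᵀP(A−BK) = [2.5966 -2.0625; -2.0625 3.6875]
tr(P') = 6.2841


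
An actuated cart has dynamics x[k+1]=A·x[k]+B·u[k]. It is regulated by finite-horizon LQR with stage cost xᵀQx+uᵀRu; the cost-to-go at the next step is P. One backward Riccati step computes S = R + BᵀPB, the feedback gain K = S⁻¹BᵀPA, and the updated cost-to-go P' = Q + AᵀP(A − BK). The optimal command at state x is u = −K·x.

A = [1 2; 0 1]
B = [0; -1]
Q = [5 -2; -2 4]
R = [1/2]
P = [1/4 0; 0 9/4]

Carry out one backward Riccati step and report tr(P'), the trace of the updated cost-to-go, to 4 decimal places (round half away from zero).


10.6591

BᵀP = [0.0000 -2.2500]
S = R + BᵀPB = [1/2] + [2.2500] = [2.7500]
BᵀPA = [0.0000 -2.2500]
K = S⁻¹·BᵀPA = [0.0000 -0.8182]
A−BK = [1.0000 2.0000; 0.0000 0.1818]
AᵀP(A−BK) = [0.2500 0.5000; 0.5000 1.4091]
P' = Q + AᵀP(A−BK) = [5.2500 -1.5000; -1.5000 5.4091]
tr(P') = 10.6591


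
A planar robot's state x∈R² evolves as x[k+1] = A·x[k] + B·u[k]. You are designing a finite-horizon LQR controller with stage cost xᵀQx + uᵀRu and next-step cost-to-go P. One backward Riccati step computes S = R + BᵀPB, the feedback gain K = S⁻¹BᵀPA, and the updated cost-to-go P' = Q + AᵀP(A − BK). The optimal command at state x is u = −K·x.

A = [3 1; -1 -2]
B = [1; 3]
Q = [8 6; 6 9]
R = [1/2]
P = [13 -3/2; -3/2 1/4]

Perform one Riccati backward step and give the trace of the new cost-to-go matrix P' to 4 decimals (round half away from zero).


46.3519

BᵀP = [8.5000 -0.7500]
S = R + BᵀPB = [1/2] + [6.2500] = [6.7500]
BᵀPA = [26.2500 10.0000]
K = S⁻¹·BᵀPA = [3.8889 1.4815]
A−BK = [-0.8889 -0.4815; -12.6667 -6.4444]
AᵀP(A−BK) = [24.1667 11.1111; 11.1111 5.1852]
P' = Q + AᵀP(A−BK) = [32.1667 17.1111; 17.1111 14.1852]
tr(P') = 46.3519
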